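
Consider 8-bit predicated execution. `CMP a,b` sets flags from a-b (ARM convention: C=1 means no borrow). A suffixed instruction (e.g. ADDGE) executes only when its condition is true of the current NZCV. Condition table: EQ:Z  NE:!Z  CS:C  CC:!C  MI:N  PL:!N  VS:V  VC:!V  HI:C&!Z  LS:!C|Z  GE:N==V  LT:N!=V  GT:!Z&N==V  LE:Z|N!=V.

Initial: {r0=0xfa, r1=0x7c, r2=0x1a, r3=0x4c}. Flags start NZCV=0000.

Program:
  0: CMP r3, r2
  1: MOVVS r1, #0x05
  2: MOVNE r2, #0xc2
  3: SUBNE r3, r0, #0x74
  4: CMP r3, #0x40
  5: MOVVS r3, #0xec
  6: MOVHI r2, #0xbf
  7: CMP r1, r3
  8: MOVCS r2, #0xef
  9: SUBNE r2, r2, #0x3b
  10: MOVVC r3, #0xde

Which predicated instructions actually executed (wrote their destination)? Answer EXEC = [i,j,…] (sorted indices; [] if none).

0: ✓ CMP  NZCV=0010
1: · MOVVS
2: ✓ MOVNE  r2←0xc2
3: ✓ SUBNE  r3←0x86
4: ✓ CMP  NZCV=0011
5: ✓ MOVVS  r3←0xec
6: ✓ MOVHI  r2←0xbf
7: ✓ CMP  NZCV=1001
8: · MOVCS
9: ✓ SUBNE  r2←0x84
10: · MOVVC

EXEC = [2,3,5,6,9]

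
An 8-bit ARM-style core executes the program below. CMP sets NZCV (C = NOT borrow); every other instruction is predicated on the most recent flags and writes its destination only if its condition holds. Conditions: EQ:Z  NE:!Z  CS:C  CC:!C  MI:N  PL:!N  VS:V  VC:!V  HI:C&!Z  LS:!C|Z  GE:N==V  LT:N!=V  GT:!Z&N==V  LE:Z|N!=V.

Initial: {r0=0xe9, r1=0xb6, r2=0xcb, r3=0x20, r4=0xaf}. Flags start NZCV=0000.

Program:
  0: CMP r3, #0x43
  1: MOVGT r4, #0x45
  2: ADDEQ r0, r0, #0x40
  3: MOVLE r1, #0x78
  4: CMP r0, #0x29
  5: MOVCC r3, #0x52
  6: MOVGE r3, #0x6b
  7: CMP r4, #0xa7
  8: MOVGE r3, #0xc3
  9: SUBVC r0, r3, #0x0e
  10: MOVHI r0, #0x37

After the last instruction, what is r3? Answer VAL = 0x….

[0] flags=1000 → (cmp)
[1] flags=1000 GT?F → skip
[2] flags=1000 EQ?F → skip
[3] flags=1000 LE?T → r1=0x78
[4] flags=1010 → (cmp)
[5] flags=1010 CC?F → skip
[6] flags=1010 GE?F → skip
[7] flags=0010 → (cmp)
[8] flags=0010 GE?T → r3=0xc3
[9] flags=0010 VC?T → r0=0xb5
[10] flags=0010 HI?T → r0=0x37

VAL = 0xc3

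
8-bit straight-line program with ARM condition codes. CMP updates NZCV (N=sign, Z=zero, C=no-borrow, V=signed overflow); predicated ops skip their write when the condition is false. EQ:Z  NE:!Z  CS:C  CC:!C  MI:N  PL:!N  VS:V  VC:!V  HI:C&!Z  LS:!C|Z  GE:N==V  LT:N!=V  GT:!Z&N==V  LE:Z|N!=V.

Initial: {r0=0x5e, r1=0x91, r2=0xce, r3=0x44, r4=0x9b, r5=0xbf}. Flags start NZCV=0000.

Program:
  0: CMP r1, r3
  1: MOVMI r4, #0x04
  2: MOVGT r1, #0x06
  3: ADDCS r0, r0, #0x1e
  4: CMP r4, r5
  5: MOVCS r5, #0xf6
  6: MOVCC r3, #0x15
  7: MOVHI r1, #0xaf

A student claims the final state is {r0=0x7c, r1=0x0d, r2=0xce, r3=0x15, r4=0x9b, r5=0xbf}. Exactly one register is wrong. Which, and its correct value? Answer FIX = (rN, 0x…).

[0] flags=0011 → (cmp)
[1] flags=0011 MI?F → skip
[2] flags=0011 GT?F → skip
[3] flags=0011 CS?T → r0=0x7c
[4] flags=1000 → (cmp)
[5] flags=1000 CS?F → skip
[6] flags=1000 CC?T → r3=0x15
[7] flags=1000 HI?F → skip

FIX = (r1, 0x91)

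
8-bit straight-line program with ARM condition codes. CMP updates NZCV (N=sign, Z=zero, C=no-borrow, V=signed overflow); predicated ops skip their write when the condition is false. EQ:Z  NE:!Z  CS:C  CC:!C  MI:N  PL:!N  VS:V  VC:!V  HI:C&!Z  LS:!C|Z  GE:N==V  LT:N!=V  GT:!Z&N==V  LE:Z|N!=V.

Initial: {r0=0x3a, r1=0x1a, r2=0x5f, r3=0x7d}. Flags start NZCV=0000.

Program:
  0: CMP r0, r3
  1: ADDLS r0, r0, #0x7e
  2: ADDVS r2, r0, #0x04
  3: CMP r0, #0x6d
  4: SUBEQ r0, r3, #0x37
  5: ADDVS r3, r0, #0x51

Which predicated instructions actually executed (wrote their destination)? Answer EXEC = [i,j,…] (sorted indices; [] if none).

EXEC = [1,5]

[0] flags=1000 → (cmp)
[1] flags=1000 LS?T → r0=0xb8
[2] flags=1000 VS?F → skip
[3] flags=0011 → (cmp)
[4] flags=0011 EQ?F → skip
[5] flags=0011 VS?T → r3=0x09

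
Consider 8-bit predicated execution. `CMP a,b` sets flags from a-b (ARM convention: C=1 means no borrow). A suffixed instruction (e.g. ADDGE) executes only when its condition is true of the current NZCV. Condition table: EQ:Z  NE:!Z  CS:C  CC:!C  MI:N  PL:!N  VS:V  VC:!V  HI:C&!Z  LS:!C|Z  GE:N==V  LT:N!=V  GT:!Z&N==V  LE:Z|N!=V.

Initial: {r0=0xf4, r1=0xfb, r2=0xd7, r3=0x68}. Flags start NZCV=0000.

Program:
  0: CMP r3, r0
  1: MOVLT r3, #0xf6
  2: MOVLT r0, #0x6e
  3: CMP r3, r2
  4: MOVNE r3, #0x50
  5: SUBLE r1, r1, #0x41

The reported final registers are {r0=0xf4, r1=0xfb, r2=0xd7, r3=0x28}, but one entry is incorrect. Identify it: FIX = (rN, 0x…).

0: ✓ CMP  NZCV=0000
1: · MOVLT
2: · MOVLT
3: ✓ CMP  NZCV=1001
4: ✓ MOVNE  r3←0x50
5: · SUBLE

FIX = (r3, 0x50)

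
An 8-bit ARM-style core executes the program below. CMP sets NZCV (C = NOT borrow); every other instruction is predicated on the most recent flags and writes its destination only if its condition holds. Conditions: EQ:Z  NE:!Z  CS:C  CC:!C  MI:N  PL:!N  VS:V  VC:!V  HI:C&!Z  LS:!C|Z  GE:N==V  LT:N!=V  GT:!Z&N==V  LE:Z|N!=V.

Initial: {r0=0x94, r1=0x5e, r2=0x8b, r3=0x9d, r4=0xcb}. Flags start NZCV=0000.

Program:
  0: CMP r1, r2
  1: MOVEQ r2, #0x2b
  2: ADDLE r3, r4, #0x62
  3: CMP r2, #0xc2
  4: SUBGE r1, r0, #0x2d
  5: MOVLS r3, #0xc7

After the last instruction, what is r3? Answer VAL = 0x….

VAL = 0xc7

[0] flags=1001 → (cmp)
[1] flags=1001 EQ?F → skip
[2] flags=1001 LE?F → skip
[3] flags=1000 → (cmp)
[4] flags=1000 GE?F → skip
[5] flags=1000 LS?T → r3=0xc7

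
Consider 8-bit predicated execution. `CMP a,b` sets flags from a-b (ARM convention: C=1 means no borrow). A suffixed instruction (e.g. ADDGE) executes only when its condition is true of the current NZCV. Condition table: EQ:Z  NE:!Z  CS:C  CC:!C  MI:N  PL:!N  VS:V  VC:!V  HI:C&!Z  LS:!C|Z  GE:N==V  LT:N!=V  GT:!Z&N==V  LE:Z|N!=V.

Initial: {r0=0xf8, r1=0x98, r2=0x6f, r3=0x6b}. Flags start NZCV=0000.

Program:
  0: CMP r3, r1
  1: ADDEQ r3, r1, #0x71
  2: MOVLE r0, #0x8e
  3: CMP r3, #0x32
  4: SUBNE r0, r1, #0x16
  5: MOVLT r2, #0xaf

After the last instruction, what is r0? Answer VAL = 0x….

VAL = 0x82

0: ✓ CMP  NZCV=1001
1: · ADDEQ
2: · MOVLE
3: ✓ CMP  NZCV=0010
4: ✓ SUBNE  r0←0x82
5: · MOVLT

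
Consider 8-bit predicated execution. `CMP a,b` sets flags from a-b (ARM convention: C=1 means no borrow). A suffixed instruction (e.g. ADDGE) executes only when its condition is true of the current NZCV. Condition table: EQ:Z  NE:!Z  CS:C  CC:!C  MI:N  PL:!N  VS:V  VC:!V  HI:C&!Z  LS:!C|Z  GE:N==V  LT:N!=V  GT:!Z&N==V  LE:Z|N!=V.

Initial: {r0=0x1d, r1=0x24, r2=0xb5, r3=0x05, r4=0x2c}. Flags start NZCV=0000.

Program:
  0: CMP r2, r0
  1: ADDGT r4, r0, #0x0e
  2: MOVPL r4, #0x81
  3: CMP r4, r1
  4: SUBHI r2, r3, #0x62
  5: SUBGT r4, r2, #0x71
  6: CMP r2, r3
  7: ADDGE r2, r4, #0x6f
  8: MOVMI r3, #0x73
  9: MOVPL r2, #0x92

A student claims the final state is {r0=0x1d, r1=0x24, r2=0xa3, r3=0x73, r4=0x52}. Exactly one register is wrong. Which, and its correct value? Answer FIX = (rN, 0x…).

FIX = (r4, 0x32)

0: ✓ CMP  NZCV=1010
1: · ADDGT
2: · MOVPL
3: ✓ CMP  NZCV=0010
4: ✓ SUBHI  r2←0xa3
5: ✓ SUBGT  r4←0x32
6: ✓ CMP  NZCV=1010
7: · ADDGE
8: ✓ MOVMI  r3←0x73
9: · MOVPL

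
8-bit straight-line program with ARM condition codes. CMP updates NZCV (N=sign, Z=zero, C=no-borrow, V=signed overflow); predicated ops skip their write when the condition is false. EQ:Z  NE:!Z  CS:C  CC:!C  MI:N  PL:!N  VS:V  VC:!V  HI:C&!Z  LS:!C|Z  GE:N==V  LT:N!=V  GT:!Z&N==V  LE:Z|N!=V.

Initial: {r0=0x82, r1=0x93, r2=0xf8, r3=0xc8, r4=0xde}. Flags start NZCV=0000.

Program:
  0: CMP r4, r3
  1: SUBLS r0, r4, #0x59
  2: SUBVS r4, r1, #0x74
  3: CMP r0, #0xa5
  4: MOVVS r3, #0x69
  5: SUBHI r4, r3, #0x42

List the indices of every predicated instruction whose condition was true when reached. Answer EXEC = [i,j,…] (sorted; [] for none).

0: ✓ CMP  NZCV=0010
1: · SUBLS
2: · SUBVS
3: ✓ CMP  NZCV=1000
4: · MOVVS
5: · SUBHI

EXEC = []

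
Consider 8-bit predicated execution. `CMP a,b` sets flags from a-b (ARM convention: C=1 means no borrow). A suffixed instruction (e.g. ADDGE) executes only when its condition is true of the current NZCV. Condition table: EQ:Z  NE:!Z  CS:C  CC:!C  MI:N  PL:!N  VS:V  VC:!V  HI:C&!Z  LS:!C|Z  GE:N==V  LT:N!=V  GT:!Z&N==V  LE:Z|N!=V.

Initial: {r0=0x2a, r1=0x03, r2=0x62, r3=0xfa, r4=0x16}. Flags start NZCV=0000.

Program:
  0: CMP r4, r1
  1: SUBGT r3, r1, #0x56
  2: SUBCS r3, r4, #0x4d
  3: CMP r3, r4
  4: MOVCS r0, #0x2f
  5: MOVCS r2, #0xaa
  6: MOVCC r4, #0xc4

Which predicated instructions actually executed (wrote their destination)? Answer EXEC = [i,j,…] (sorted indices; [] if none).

[0] flags=0010 → (cmp)
[1] flags=0010 GT?T → r3=0xad
[2] flags=0010 CS?T → r3=0xc9
[3] flags=1010 → (cmp)
[4] flags=1010 CS?T → r0=0x2f
[5] flags=1010 CS?T → r2=0xaa
[6] flags=1010 CC?F → skip

EXEC = [1,2,4,5]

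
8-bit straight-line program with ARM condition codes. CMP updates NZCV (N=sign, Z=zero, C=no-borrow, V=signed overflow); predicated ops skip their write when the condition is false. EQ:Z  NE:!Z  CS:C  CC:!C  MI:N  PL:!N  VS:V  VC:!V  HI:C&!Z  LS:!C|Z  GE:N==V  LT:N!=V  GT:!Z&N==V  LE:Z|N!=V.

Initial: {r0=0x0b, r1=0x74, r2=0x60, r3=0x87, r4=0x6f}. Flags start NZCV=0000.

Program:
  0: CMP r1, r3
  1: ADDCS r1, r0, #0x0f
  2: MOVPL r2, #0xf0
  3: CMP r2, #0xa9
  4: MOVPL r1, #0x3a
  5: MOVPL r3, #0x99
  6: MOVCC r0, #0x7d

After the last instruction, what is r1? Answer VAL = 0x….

VAL = 0x74

[0] flags=1001 → (cmp)
[1] flags=1001 CS?F → skip
[2] flags=1001 PL?F → skip
[3] flags=1001 → (cmp)
[4] flags=1001 PL?F → skip
[5] flags=1001 PL?F → skip
[6] flags=1001 CC?T → r0=0x7d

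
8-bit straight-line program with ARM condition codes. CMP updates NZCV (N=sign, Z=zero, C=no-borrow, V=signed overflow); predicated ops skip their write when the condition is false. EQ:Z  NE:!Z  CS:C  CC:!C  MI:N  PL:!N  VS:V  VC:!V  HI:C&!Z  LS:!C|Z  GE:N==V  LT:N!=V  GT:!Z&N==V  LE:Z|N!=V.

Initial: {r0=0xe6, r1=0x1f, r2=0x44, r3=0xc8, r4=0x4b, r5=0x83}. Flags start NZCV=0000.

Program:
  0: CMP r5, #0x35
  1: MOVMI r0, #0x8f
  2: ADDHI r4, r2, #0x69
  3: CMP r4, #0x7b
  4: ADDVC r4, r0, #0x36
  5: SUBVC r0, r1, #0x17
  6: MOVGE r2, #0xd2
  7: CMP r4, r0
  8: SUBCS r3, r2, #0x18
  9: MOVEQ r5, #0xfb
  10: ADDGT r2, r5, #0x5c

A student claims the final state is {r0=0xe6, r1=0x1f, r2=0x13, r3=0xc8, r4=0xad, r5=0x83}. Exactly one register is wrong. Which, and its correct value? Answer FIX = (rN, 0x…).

[0] flags=0011 → (cmp)
[1] flags=0011 MI?F → skip
[2] flags=0011 HI?T → r4=0xad
[3] flags=0011 → (cmp)
[4] flags=0011 VC?F → skip
[5] flags=0011 VC?F → skip
[6] flags=0011 GE?F → skip
[7] flags=1000 → (cmp)
[8] flags=1000 CS?F → skip
[9] flags=1000 EQ?F → skip
[10] flags=1000 GT?F → skip

FIX = (r2, 0x44)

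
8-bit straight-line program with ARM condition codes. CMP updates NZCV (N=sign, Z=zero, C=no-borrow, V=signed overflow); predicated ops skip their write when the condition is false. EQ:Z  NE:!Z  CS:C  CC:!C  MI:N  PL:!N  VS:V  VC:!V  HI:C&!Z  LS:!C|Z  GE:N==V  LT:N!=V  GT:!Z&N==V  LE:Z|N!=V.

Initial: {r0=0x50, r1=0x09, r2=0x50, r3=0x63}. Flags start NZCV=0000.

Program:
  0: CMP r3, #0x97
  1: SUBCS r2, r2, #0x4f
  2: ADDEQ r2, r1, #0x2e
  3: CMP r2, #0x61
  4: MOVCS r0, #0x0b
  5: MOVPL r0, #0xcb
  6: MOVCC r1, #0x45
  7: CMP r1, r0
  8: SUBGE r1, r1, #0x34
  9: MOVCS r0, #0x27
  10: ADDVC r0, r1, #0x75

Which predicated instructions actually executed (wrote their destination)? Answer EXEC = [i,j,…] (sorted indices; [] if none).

0: ✓ CMP  NZCV=1001
1: · SUBCS
2: · ADDEQ
3: ✓ CMP  NZCV=1000
4: · MOVCS
5: · MOVPL
6: ✓ MOVCC  r1←0x45
7: ✓ CMP  NZCV=1000
8: · SUBGE
9: · MOVCS
10: ✓ ADDVC  r0←0xba

EXEC = [6,10]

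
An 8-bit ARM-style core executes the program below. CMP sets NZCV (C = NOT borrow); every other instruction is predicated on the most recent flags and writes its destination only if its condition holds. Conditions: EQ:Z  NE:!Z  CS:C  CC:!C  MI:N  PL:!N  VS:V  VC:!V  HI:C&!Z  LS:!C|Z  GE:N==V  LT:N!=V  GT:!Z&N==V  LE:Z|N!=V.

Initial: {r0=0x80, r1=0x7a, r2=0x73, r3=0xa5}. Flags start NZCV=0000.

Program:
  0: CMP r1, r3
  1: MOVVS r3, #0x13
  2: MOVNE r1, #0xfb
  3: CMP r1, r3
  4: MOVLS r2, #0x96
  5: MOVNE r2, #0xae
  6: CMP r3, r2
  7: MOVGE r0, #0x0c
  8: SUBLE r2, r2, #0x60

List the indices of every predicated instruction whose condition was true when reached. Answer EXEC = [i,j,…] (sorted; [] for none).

0: ✓ CMP  NZCV=1001
1: ✓ MOVVS  r3←0x13
2: ✓ MOVNE  r1←0xfb
3: ✓ CMP  NZCV=1010
4: · MOVLS
5: ✓ MOVNE  r2←0xae
6: ✓ CMP  NZCV=0000
7: ✓ MOVGE  r0←0x0c
8: · SUBLE

EXEC = [1,2,5,7]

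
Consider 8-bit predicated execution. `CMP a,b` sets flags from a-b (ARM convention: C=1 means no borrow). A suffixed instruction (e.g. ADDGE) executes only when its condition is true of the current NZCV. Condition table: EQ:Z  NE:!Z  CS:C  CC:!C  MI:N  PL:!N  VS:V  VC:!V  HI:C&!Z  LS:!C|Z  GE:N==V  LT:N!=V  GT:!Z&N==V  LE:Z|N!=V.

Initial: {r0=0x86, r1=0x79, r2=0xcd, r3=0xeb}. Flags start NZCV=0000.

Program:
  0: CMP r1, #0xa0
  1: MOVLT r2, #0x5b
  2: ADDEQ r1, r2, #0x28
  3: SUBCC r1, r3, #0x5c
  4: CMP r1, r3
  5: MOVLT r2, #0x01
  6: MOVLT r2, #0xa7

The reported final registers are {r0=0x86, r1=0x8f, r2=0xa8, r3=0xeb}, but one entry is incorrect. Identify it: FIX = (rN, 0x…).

FIX = (r2, 0xa7)

0: ✓ CMP  NZCV=1001
1: · MOVLT
2: · ADDEQ
3: ✓ SUBCC  r1←0x8f
4: ✓ CMP  NZCV=1000
5: ✓ MOVLT  r2←0x01
6: ✓ MOVLT  r2←0xa7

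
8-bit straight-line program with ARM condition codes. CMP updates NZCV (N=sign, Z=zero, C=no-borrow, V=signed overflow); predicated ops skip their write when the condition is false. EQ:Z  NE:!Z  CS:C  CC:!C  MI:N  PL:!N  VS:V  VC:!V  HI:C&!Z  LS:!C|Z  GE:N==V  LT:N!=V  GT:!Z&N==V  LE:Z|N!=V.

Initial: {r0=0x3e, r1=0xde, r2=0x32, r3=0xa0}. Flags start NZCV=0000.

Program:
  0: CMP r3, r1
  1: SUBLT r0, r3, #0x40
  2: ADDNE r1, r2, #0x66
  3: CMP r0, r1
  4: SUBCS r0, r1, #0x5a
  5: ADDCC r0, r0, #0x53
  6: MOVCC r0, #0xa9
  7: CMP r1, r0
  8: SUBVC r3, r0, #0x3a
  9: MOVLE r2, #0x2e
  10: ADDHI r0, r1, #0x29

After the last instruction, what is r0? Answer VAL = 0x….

VAL = 0xa9

[0] flags=1000 → (cmp)
[1] flags=1000 LT?T → r0=0x60
[2] flags=1000 NE?T → r1=0x98
[3] flags=1001 → (cmp)
[4] flags=1001 CS?F → skip
[5] flags=1001 CC?T → r0=0xb3
[6] flags=1001 CC?T → r0=0xa9
[7] flags=1000 → (cmp)
[8] flags=1000 VC?T → r3=0x6f
[9] flags=1000 LE?T → r2=0x2e
[10] flags=1000 HI?F → skip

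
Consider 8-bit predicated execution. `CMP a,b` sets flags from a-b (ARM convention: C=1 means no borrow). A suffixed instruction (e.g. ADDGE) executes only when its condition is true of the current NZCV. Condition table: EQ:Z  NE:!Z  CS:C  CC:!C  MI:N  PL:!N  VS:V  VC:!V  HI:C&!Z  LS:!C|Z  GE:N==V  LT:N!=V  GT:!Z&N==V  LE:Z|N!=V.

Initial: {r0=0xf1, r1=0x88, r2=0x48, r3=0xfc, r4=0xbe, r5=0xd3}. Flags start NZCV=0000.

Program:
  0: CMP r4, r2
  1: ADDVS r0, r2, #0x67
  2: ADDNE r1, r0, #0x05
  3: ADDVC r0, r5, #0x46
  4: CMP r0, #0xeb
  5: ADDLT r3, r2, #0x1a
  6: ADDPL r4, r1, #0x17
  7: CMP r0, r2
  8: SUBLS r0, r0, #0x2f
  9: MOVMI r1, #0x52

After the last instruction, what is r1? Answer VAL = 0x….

VAL = 0xb4

0: ✓ CMP  NZCV=0011
1: ✓ ADDVS  r0←0xaf
2: ✓ ADDNE  r1←0xb4
3: · ADDVC
4: ✓ CMP  NZCV=1000
5: ✓ ADDLT  r3←0x62
6: · ADDPL
7: ✓ CMP  NZCV=0011
8: · SUBLS
9: · MOVMI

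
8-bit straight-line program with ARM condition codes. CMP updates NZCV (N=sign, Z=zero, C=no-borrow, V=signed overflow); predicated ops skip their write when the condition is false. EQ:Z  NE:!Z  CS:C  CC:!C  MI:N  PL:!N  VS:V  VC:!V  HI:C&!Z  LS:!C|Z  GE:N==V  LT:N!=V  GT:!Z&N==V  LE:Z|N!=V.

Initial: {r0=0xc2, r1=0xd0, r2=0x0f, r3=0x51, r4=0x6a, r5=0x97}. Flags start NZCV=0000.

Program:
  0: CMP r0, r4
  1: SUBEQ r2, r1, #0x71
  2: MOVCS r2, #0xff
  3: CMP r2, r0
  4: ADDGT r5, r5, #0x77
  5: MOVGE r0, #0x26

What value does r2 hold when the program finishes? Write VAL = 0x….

[0] flags=0011 → (cmp)
[1] flags=0011 EQ?F → skip
[2] flags=0011 CS?T → r2=0xff
[3] flags=0010 → (cmp)
[4] flags=0010 GT?T → r5=0x0e
[5] flags=0010 GE?T → r0=0x26

VAL = 0xff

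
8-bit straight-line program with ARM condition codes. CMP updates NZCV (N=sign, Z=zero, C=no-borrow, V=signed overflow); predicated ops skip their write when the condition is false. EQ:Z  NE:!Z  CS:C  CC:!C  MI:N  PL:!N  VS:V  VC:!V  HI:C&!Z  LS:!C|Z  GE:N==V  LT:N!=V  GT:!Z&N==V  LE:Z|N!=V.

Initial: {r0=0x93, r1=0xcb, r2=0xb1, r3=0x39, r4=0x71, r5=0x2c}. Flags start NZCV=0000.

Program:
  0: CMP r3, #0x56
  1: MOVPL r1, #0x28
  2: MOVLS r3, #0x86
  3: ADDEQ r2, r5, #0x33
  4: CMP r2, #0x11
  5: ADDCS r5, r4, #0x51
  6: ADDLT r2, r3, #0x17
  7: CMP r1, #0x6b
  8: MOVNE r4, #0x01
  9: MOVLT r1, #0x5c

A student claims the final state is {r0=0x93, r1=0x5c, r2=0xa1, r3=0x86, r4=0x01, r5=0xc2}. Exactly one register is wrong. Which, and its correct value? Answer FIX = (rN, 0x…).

[0] flags=1000 → (cmp)
[1] flags=1000 PL?F → skip
[2] flags=1000 LS?T → r3=0x86
[3] flags=1000 EQ?F → skip
[4] flags=1010 → (cmp)
[5] flags=1010 CS?T → r5=0xc2
[6] flags=1010 LT?T → r2=0x9d
[7] flags=0011 → (cmp)
[8] flags=0011 NE?T → r4=0x01
[9] flags=0011 LT?T → r1=0x5c

FIX = (r2, 0x9d)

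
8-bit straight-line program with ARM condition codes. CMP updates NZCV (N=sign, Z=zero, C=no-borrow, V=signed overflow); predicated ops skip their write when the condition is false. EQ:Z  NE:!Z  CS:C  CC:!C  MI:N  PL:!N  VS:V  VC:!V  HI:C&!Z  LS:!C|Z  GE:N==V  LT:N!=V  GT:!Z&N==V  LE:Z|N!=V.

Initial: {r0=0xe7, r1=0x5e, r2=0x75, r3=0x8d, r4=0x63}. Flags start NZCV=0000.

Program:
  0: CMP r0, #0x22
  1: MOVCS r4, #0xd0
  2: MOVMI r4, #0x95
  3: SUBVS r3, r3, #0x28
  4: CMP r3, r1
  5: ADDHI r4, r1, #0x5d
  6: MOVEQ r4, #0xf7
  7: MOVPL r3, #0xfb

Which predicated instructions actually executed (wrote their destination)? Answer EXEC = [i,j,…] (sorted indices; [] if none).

[0] flags=1010 → (cmp)
[1] flags=1010 CS?T → r4=0xd0
[2] flags=1010 MI?T → r4=0x95
[3] flags=1010 VS?F → skip
[4] flags=0011 → (cmp)
[5] flags=0011 HI?T → r4=0xbb
[6] flags=0011 EQ?F → skip
[7] flags=0011 PL?T → r3=0xfb

EXEC = [1,2,5,7]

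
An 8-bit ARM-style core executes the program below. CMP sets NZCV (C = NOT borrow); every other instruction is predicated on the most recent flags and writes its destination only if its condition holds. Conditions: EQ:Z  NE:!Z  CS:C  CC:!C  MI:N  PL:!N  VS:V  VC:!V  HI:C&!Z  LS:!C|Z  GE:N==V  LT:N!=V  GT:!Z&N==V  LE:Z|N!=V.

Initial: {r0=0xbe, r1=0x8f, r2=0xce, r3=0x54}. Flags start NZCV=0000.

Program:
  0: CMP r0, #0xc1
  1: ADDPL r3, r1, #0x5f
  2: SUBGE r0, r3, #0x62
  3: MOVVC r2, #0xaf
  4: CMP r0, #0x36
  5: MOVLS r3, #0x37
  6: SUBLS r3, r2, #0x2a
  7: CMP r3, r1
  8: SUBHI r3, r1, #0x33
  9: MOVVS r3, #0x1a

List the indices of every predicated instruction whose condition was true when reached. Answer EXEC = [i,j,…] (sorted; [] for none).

[0] flags=1000 → (cmp)
[1] flags=1000 PL?F → skip
[2] flags=1000 GE?F → skip
[3] flags=1000 VC?T → r2=0xaf
[4] flags=1010 → (cmp)
[5] flags=1010 LS?F → skip
[6] flags=1010 LS?F → skip
[7] flags=1001 → (cmp)
[8] flags=1001 HI?F → skip
[9] flags=1001 VS?T → r3=0x1a

EXEC = [3,9]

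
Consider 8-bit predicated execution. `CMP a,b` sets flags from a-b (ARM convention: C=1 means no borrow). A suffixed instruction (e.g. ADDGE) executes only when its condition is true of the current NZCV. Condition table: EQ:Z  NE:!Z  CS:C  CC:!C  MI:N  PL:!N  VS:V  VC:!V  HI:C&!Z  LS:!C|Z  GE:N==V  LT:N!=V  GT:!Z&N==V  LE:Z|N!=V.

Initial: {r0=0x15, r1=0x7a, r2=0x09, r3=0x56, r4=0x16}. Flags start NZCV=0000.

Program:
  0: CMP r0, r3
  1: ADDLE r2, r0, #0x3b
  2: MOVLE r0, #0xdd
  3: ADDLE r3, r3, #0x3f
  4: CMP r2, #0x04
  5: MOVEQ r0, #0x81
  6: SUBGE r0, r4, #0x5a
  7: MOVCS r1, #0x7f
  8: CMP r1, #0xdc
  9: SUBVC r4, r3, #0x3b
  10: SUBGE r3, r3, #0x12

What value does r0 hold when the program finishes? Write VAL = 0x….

VAL = 0xbc

0: ✓ CMP  NZCV=1000
1: ✓ ADDLE  r2←0x50
2: ✓ MOVLE  r0←0xdd
3: ✓ ADDLE  r3←0x95
4: ✓ CMP  NZCV=0010
5: · MOVEQ
6: ✓ SUBGE  r0←0xbc
7: ✓ MOVCS  r1←0x7f
8: ✓ CMP  NZCV=1001
9: · SUBVC
10: ✓ SUBGE  r3←0x83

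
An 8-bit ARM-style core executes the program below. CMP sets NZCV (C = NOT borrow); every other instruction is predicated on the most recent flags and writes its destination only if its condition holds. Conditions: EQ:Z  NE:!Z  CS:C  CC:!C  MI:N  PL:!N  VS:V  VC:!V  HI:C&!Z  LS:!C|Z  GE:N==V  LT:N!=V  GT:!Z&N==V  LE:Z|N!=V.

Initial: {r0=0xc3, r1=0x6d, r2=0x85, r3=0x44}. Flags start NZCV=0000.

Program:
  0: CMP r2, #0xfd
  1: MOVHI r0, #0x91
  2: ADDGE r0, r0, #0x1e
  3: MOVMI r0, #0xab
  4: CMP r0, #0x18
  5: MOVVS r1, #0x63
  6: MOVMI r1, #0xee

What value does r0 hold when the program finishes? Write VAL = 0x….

0: ✓ CMP  NZCV=1000
1: · MOVHI
2: · ADDGE
3: ✓ MOVMI  r0←0xab
4: ✓ CMP  NZCV=1010
5: · MOVVS
6: ✓ MOVMI  r1←0xee

VAL = 0xab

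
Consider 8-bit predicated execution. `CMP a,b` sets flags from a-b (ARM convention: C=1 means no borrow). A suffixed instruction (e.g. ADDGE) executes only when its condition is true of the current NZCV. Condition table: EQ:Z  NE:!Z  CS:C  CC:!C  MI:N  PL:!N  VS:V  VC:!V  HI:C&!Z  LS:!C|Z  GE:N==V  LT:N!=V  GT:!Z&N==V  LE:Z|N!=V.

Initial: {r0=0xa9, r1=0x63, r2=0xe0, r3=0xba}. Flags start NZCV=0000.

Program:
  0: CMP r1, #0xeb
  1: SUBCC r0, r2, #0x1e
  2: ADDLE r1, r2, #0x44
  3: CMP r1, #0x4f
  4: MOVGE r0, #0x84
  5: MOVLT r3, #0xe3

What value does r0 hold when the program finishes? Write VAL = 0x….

VAL = 0x84

0: ✓ CMP  NZCV=0000
1: ✓ SUBCC  r0←0xc2
2: · ADDLE
3: ✓ CMP  NZCV=0010
4: ✓ MOVGE  r0←0x84
5: · MOVLT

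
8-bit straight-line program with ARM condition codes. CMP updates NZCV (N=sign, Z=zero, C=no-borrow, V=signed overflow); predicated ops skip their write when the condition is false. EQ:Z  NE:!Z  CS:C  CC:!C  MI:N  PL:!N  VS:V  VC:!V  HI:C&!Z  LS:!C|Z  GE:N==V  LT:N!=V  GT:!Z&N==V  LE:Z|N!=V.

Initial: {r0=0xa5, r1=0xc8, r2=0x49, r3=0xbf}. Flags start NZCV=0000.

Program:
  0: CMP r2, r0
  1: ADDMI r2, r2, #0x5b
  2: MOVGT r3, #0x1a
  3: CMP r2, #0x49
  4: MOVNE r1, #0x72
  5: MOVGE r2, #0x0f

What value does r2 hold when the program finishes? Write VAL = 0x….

VAL = 0xa4

0: ✓ CMP  NZCV=1001
1: ✓ ADDMI  r2←0xa4
2: ✓ MOVGT  r3←0x1a
3: ✓ CMP  NZCV=0011
4: ✓ MOVNE  r1←0x72
5: · MOVGE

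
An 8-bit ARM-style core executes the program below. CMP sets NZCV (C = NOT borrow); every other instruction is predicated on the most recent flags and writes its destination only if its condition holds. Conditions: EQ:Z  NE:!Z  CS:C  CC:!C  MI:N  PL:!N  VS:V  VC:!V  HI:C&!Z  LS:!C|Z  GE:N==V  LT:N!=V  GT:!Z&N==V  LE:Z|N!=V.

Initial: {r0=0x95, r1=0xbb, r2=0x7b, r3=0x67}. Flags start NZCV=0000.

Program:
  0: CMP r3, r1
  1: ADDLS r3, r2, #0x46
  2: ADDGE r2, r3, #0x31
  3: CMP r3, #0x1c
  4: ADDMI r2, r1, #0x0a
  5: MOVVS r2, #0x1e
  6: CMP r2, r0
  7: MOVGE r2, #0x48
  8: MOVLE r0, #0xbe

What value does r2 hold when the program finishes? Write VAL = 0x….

[0] flags=1001 → (cmp)
[1] flags=1001 LS?T → r3=0xc1
[2] flags=1001 GE?T → r2=0xf2
[3] flags=1010 → (cmp)
[4] flags=1010 MI?T → r2=0xc5
[5] flags=1010 VS?F → skip
[6] flags=0010 → (cmp)
[7] flags=0010 GE?T → r2=0x48
[8] flags=0010 LE?F → skip

VAL = 0x48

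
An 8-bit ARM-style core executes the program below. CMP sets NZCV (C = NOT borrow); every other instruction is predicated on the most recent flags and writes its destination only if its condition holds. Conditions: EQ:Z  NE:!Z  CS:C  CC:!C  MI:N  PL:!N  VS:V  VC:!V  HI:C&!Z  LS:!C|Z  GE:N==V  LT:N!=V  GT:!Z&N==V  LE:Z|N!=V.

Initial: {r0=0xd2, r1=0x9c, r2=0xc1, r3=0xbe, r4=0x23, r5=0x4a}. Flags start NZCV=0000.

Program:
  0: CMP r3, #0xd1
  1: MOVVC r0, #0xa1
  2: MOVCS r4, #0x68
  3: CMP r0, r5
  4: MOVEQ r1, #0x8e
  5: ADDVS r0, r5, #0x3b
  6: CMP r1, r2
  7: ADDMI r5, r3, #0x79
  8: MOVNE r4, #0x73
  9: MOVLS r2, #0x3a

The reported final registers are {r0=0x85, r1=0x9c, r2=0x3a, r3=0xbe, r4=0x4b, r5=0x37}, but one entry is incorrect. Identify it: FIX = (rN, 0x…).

FIX = (r4, 0x73)

0: ✓ CMP  NZCV=1000
1: ✓ MOVVC  r0←0xa1
2: · MOVCS
3: ✓ CMP  NZCV=0011
4: · MOVEQ
5: ✓ ADDVS  r0←0x85
6: ✓ CMP  NZCV=1000
7: ✓ ADDMI  r5←0x37
8: ✓ MOVNE  r4←0x73
9: ✓ MOVLS  r2←0x3a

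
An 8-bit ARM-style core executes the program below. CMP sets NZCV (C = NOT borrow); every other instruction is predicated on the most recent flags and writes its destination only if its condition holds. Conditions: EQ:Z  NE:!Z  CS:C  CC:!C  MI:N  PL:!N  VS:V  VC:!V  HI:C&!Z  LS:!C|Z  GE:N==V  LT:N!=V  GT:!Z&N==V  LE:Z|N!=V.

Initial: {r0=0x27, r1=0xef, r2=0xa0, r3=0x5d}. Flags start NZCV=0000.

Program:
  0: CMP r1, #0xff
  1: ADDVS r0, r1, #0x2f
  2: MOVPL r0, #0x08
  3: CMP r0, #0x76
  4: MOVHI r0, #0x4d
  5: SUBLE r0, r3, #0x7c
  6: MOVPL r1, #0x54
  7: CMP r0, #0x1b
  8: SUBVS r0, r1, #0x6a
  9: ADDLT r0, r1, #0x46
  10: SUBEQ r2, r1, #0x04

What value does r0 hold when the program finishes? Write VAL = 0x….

0: ✓ CMP  NZCV=1000
1: · ADDVS
2: · MOVPL
3: ✓ CMP  NZCV=1000
4: · MOVHI
5: ✓ SUBLE  r0←0xe1
6: · MOVPL
7: ✓ CMP  NZCV=1010
8: · SUBVS
9: ✓ ADDLT  r0←0x35
10: · SUBEQ

VAL = 0x35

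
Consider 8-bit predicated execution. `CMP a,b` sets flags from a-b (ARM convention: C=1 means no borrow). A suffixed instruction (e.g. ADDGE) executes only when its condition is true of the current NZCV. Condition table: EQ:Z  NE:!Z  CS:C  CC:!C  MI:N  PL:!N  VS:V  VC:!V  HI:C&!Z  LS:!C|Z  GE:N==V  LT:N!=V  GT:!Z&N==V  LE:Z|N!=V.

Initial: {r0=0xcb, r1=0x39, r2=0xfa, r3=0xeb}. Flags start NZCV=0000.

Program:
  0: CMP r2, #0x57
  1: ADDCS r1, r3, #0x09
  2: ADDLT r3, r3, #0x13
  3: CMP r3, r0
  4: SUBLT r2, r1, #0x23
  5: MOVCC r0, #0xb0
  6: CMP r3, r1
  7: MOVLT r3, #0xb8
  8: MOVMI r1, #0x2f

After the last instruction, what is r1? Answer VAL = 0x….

VAL = 0xf4

0: ✓ CMP  NZCV=1010
1: ✓ ADDCS  r1←0xf4
2: ✓ ADDLT  r3←0xfe
3: ✓ CMP  NZCV=0010
4: · SUBLT
5: · MOVCC
6: ✓ CMP  NZCV=0010
7: · MOVLT
8: · MOVMI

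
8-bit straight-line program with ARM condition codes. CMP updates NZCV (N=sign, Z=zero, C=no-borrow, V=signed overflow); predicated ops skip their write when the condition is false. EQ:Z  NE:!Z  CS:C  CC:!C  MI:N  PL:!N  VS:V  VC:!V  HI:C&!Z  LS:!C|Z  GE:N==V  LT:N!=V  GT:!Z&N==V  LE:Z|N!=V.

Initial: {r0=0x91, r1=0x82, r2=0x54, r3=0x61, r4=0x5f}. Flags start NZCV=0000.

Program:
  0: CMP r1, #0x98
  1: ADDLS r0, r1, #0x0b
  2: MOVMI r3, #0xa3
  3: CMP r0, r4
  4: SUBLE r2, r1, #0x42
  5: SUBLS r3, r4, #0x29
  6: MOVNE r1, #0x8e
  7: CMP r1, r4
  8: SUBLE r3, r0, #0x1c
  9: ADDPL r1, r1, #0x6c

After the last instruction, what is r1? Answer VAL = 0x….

[0] flags=1000 → (cmp)
[1] flags=1000 LS?T → r0=0x8d
[2] flags=1000 MI?T → r3=0xa3
[3] flags=0011 → (cmp)
[4] flags=0011 LE?T → r2=0x40
[5] flags=0011 LS?F → skip
[6] flags=0011 NE?T → r1=0x8e
[7] flags=0011 → (cmp)
[8] flags=0011 LE?T → r3=0x71
[9] flags=0011 PL?T → r1=0xfa

VAL = 0xfa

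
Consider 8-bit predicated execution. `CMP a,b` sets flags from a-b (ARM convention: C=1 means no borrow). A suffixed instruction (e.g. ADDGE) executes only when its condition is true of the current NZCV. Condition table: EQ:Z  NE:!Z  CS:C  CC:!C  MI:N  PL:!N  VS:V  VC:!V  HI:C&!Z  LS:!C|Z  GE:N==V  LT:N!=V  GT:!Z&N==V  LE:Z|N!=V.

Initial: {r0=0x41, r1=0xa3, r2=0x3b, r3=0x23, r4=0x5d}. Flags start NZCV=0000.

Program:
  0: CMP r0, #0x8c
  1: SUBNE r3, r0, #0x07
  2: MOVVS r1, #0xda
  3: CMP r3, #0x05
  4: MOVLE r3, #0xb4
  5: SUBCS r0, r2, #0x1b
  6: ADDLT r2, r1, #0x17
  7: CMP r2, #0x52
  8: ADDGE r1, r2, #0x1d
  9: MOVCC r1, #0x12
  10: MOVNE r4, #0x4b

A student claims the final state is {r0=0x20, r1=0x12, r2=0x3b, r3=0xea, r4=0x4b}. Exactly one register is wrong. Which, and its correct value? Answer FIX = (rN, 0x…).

FIX = (r3, 0x3a)

0: ✓ CMP  NZCV=1001
1: ✓ SUBNE  r3←0x3a
2: ✓ MOVVS  r1←0xda
3: ✓ CMP  NZCV=0010
4: · MOVLE
5: ✓ SUBCS  r0←0x20
6: · ADDLT
7: ✓ CMP  NZCV=1000
8: · ADDGE
9: ✓ MOVCC  r1←0x12
10: ✓ MOVNE  r4←0x4b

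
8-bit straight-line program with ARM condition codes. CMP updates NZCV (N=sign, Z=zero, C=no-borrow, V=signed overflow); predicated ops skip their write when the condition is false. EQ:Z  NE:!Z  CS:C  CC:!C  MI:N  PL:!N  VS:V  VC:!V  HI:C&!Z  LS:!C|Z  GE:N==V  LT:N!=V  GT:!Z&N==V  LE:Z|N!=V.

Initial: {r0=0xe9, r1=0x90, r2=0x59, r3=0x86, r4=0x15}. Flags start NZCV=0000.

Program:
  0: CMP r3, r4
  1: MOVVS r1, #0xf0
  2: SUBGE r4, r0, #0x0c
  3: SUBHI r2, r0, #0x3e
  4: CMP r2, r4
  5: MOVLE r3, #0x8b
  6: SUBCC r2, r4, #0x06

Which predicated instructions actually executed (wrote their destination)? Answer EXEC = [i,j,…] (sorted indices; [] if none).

0: ✓ CMP  NZCV=0011
1: ✓ MOVVS  r1←0xf0
2: · SUBGE
3: ✓ SUBHI  r2←0xab
4: ✓ CMP  NZCV=1010
5: ✓ MOVLE  r3←0x8b
6: · SUBCC

EXEC = [1,3,5]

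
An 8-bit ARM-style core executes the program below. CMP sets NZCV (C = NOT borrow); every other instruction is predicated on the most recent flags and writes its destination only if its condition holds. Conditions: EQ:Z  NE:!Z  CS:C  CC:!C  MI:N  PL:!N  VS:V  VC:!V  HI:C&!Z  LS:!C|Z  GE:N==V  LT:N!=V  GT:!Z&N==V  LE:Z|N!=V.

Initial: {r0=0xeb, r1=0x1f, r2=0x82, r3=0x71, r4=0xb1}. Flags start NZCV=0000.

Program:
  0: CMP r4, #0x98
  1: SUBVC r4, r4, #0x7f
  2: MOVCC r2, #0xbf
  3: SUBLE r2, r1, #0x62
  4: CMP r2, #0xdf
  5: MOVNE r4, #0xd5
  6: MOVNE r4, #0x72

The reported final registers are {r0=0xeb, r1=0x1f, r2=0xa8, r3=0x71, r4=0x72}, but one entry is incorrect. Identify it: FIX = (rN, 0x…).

[0] flags=0010 → (cmp)
[1] flags=0010 VC?T → r4=0x32
[2] flags=0010 CC?F → skip
[3] flags=0010 LE?F → skip
[4] flags=1000 → (cmp)
[5] flags=1000 NE?T → r4=0xd5
[6] flags=1000 NE?T → r4=0x72

FIX = (r2, 0x82)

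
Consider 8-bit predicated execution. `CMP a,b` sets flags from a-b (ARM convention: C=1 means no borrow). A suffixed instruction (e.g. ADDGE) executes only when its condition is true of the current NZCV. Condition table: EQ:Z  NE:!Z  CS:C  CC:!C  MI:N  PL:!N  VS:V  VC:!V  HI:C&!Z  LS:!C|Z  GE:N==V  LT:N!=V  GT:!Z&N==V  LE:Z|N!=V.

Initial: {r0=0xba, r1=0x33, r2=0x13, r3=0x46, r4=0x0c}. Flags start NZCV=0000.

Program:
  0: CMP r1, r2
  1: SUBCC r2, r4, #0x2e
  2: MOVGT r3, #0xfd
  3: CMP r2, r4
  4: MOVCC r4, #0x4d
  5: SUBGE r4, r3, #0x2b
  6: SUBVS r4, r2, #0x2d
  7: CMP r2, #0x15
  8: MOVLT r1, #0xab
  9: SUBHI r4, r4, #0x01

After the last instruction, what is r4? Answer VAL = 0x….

VAL = 0xd2

[0] flags=0010 → (cmp)
[1] flags=0010 CC?F → skip
[2] flags=0010 GT?T → r3=0xfd
[3] flags=0010 → (cmp)
[4] flags=0010 CC?F → skip
[5] flags=0010 GE?T → r4=0xd2
[6] flags=0010 VS?F → skip
[7] flags=1000 → (cmp)
[8] flags=1000 LT?T → r1=0xab
[9] flags=1000 HI?F → skip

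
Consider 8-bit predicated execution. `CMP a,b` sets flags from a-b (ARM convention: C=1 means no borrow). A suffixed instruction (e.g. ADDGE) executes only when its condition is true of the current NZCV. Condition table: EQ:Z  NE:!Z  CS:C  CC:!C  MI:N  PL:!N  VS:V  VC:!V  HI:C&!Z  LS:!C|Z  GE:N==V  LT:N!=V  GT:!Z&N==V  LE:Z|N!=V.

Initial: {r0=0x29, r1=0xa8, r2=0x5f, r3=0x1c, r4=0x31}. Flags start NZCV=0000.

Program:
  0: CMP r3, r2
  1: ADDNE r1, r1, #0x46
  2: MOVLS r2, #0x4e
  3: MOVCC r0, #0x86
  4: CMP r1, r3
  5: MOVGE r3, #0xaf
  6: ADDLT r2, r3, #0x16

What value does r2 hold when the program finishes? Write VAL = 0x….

0: ✓ CMP  NZCV=1000
1: ✓ ADDNE  r1←0xee
2: ✓ MOVLS  r2←0x4e
3: ✓ MOVCC  r0←0x86
4: ✓ CMP  NZCV=1010
5: · MOVGE
6: ✓ ADDLT  r2←0x32

VAL = 0x32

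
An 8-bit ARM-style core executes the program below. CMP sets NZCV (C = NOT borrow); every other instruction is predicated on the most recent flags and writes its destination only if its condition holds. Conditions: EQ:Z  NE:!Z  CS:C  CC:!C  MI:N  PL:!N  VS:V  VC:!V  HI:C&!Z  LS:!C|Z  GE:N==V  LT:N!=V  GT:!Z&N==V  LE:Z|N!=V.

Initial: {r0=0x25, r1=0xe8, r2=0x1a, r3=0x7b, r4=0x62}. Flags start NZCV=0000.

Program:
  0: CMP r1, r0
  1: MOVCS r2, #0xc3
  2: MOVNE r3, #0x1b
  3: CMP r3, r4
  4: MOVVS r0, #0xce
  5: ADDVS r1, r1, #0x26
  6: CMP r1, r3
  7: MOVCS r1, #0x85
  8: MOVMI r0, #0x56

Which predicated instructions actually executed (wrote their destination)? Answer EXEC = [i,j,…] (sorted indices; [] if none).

EXEC = [1,2,7,8]

[0] flags=1010 → (cmp)
[1] flags=1010 CS?T → r2=0xc3
[2] flags=1010 NE?T → r3=0x1b
[3] flags=1000 → (cmp)
[4] flags=1000 VS?F → skip
[5] flags=1000 VS?F → skip
[6] flags=1010 → (cmp)
[7] flags=1010 CS?T → r1=0x85
[8] flags=1010 MI?T → r0=0x56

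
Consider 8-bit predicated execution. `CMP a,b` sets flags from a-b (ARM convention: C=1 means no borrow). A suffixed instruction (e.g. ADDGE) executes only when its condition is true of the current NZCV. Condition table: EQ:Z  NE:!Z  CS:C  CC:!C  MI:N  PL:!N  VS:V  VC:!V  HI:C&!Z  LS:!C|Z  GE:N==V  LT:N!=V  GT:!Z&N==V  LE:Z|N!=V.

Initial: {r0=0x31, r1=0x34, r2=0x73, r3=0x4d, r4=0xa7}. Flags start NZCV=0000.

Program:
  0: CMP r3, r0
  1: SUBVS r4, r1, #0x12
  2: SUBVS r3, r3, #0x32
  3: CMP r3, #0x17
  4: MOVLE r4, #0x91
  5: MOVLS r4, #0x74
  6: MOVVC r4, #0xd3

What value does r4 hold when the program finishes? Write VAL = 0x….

VAL = 0xd3

[0] flags=0010 → (cmp)
[1] flags=0010 VS?F → skip
[2] flags=0010 VS?F → skip
[3] flags=0010 → (cmp)
[4] flags=0010 LE?F → skip
[5] flags=0010 LS?F → skip
[6] flags=0010 VC?T → r4=0xd3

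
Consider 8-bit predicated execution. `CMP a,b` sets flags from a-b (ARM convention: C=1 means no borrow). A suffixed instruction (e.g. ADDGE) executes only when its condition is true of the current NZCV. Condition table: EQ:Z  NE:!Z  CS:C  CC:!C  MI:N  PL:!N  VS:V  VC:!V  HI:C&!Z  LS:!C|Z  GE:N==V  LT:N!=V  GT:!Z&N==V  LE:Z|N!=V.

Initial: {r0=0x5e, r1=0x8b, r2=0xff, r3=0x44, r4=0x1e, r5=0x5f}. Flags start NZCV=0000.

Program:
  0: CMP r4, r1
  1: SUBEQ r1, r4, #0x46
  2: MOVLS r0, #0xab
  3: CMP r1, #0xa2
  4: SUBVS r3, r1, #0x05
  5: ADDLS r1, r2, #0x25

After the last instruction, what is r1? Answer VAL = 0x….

VAL = 0x24

0: ✓ CMP  NZCV=1001
1: · SUBEQ
2: ✓ MOVLS  r0←0xab
3: ✓ CMP  NZCV=1000
4: · SUBVS
5: ✓ ADDLS  r1←0x24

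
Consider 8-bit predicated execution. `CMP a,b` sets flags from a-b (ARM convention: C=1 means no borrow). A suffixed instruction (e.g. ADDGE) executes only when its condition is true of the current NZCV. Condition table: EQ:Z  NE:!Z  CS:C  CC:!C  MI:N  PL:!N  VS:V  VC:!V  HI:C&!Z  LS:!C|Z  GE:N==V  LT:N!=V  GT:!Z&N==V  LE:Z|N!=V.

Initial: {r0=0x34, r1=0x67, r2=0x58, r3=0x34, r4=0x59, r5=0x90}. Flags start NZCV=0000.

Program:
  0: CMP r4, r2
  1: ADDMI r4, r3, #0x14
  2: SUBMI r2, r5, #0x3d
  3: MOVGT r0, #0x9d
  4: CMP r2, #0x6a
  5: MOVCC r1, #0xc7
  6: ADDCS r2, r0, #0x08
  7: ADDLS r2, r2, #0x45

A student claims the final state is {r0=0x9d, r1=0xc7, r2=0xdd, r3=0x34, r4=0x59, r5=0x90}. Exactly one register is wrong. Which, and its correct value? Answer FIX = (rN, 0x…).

FIX = (r2, 0x9d)

0: ✓ CMP  NZCV=0010
1: · ADDMI
2: · SUBMI
3: ✓ MOVGT  r0←0x9d
4: ✓ CMP  NZCV=1000
5: ✓ MOVCC  r1←0xc7
6: · ADDCS
7: ✓ ADDLS  r2←0x9d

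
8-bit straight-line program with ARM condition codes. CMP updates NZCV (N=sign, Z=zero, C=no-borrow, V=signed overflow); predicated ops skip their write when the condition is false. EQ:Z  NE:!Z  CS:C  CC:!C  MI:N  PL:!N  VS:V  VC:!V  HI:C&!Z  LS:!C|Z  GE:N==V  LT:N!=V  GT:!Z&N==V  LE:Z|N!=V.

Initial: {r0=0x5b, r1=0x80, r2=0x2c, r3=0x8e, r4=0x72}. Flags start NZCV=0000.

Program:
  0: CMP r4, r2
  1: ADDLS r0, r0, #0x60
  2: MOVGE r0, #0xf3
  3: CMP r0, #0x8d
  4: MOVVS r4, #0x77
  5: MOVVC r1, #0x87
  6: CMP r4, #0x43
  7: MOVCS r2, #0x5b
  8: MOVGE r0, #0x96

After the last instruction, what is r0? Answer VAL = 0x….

VAL = 0x96

0: ✓ CMP  NZCV=0010
1: · ADDLS
2: ✓ MOVGE  r0←0xf3
3: ✓ CMP  NZCV=0010
4: · MOVVS
5: ✓ MOVVC  r1←0x87
6: ✓ CMP  NZCV=0010
7: ✓ MOVCS  r2←0x5b
8: ✓ MOVGE  r0←0x96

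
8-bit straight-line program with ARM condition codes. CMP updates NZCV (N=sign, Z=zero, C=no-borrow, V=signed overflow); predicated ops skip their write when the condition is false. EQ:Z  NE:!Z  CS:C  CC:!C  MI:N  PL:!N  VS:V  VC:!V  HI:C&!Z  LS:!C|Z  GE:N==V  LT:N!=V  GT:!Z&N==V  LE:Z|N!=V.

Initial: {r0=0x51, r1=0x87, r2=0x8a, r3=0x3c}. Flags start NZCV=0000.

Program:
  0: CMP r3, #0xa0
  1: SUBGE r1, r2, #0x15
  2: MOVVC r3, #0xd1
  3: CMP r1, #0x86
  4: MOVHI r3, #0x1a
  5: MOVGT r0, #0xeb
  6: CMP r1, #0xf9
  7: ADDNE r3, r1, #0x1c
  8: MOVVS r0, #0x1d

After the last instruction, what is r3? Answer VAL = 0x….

VAL = 0x91

0: ✓ CMP  NZCV=1001
1: ✓ SUBGE  r1←0x75
2: · MOVVC
3: ✓ CMP  NZCV=1001
4: · MOVHI
5: ✓ MOVGT  r0←0xeb
6: ✓ CMP  NZCV=0000
7: ✓ ADDNE  r3←0x91
8: · MOVVS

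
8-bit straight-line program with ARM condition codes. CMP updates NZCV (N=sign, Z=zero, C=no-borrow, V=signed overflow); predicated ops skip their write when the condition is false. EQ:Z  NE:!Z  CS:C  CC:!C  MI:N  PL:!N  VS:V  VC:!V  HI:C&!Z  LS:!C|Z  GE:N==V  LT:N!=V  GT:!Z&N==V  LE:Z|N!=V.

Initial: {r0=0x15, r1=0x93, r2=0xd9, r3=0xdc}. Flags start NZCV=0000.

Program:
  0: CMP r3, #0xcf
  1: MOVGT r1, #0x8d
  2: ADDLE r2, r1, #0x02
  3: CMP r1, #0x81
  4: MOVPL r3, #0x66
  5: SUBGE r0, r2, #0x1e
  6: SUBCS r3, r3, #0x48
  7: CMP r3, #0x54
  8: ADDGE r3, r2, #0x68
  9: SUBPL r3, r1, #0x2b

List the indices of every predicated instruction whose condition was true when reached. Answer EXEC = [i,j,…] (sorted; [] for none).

0: ✓ CMP  NZCV=0010
1: ✓ MOVGT  r1←0x8d
2: · ADDLE
3: ✓ CMP  NZCV=0010
4: ✓ MOVPL  r3←0x66
5: ✓ SUBGE  r0←0xbb
6: ✓ SUBCS  r3←0x1e
7: ✓ CMP  NZCV=1000
8: · ADDGE
9: · SUBPL

EXEC = [1,4,5,6]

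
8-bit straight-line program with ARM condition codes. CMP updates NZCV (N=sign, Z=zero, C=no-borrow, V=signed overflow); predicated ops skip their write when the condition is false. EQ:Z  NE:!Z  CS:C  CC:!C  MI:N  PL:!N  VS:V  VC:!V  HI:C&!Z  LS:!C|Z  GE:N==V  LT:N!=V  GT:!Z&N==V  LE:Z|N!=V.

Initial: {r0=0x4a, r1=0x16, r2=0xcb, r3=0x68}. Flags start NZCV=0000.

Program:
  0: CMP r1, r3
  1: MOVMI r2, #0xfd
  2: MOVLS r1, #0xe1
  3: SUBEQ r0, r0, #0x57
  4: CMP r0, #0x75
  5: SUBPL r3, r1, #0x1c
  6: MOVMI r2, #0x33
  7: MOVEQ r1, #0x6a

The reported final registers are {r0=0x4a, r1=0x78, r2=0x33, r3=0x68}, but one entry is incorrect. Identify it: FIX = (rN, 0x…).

FIX = (r1, 0xe1)

[0] flags=1000 → (cmp)
[1] flags=1000 MI?T → r2=0xfd
[2] flags=1000 LS?T → r1=0xe1
[3] flags=1000 EQ?F → skip
[4] flags=1000 → (cmp)
[5] flags=1000 PL?F → skip
[6] flags=1000 MI?T → r2=0x33
[7] flags=1000 EQ?F → skip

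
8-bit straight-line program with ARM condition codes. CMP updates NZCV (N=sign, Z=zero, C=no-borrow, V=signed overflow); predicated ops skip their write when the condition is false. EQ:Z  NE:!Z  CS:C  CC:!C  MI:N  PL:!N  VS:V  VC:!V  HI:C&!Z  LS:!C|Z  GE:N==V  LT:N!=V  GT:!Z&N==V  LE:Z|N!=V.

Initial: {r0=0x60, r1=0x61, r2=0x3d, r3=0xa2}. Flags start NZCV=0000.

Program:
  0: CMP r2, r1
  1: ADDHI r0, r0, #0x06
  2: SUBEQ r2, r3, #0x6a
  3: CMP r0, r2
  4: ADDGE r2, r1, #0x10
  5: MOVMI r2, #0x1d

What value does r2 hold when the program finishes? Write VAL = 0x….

[0] flags=1000 → (cmp)
[1] flags=1000 HI?F → skip
[2] flags=1000 EQ?F → skip
[3] flags=0010 → (cmp)
[4] flags=0010 GE?T → r2=0x71
[5] flags=0010 MI?F → skip

VAL = 0x71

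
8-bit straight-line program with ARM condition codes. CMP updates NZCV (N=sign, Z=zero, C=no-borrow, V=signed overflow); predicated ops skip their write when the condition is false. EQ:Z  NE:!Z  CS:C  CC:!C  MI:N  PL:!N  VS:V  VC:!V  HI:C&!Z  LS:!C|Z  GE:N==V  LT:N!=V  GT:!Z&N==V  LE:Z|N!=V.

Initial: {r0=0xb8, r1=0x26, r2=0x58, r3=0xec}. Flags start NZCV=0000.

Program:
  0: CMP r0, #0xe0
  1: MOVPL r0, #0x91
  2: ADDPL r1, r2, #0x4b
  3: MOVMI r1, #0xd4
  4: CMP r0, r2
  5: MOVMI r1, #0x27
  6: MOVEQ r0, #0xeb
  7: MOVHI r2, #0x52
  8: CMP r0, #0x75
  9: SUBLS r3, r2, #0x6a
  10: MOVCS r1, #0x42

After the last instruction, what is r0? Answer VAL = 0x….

VAL = 0xb8

0: ✓ CMP  NZCV=1000
1: · MOVPL
2: · ADDPL
3: ✓ MOVMI  r1←0xd4
4: ✓ CMP  NZCV=0011
5: · MOVMI
6: · MOVEQ
7: ✓ MOVHI  r2←0x52
8: ✓ CMP  NZCV=0011
9: · SUBLS
10: ✓ MOVCS  r1←0x42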